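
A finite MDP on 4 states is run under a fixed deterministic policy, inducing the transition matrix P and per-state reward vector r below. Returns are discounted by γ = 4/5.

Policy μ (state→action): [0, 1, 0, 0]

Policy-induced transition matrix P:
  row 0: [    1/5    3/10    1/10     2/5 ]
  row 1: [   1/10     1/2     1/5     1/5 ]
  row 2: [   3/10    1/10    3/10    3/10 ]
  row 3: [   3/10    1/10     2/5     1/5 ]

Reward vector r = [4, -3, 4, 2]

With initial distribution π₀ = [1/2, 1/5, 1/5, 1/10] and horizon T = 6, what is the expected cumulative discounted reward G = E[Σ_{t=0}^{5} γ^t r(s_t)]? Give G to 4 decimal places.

t=0: π = [0.5000, 0.2000, 0.2000, 0.1000], E[r] = 2.4000, γ^t·E[r] = 2.400000, running G = 2.400000
t=1: π = [0.2100, 0.2800, 0.1900, 0.3200], E[r] = 1.4000, γ^t·E[r] = 1.120000, running G = 3.520000
t=2: π = [0.2230, 0.2540, 0.2620, 0.2610], E[r] = 1.7000, γ^t·E[r] = 1.088000, running G = 4.608000
t=3: π = [0.2269, 0.2462, 0.2561, 0.2708], E[r] = 1.7350, γ^t·E[r] = 0.888320, running G = 5.496320
t=4: π = [0.2281, 0.2439, 0.2571, 0.2710], E[r] = 1.7510, γ^t·E[r] = 0.717210, running G = 6.213530
t=5: π = [0.2284, 0.2432, 0.2571, 0.2713], E[r] = 1.7553, γ^t·E[r] = 0.575160, running G = 6.788690

G = 6.7887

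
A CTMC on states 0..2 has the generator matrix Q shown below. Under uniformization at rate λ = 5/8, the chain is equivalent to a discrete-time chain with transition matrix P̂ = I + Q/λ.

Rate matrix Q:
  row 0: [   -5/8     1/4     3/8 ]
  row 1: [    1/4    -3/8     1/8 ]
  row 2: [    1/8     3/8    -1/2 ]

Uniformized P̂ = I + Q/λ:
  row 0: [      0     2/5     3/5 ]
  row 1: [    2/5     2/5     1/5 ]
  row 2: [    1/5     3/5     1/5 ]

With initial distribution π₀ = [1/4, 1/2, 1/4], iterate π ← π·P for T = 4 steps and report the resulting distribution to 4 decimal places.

t=0: π = [0.2500, 0.5000, 0.2500]
t=1: π = [0.2500, 0.4500, 0.3000]
t=2: π = [0.2400, 0.4600, 0.3000]
t=3: π = [0.2440, 0.4600, 0.2960]
t=4: π = [0.2432, 0.4592, 0.2976]

π = [0.2432, 0.4592, 0.2976]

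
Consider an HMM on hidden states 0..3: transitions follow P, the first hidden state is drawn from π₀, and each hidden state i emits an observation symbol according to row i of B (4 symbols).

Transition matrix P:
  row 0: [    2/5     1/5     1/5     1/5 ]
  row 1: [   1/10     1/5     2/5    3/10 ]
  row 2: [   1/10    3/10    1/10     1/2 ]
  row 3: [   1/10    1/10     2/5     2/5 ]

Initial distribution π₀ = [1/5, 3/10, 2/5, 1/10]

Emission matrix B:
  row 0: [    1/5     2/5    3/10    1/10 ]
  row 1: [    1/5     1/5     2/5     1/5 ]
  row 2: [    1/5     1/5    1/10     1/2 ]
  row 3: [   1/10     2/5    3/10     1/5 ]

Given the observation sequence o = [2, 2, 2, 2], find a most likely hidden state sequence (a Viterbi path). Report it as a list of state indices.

path = [1, 3, 3, 3]

t=0: δ = [6.000e-02, 1.200e-01, 4.000e-02, 3.000e-02]  (obs o_0=2)
t=1: δ = [7.200e-03, 9.600e-03, 4.800e-03, 1.080e-02]  ψ = [0, 1, 1, 1]  (obs o_1=2)
t=2: δ = [8.640e-04, 7.680e-04, 4.320e-04, 1.296e-03]  ψ = [0, 1, 3, 3]  (obs o_2=2)
t=3: δ = [1.037e-04, 6.912e-05, 5.184e-05, 1.555e-04]  ψ = [0, 0, 3, 3]  (obs o_3=2)
backtrack: best end state = 3; path = [1, 3, 3, 3]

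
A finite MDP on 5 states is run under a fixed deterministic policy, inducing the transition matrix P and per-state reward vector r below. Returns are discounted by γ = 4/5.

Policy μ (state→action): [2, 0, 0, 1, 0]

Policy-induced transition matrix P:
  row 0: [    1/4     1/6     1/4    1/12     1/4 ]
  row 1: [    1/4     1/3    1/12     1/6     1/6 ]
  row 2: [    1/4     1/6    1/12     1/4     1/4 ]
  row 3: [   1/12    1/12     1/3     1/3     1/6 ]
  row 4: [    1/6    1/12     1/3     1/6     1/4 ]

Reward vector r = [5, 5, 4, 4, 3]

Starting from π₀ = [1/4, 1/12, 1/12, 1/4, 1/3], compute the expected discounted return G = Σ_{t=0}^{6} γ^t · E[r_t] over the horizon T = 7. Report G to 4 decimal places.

G = 16.1651

t=0: π = [0.2500, 0.0833, 0.0833, 0.2500, 0.3333], E[r] = 4.0000, γ^t·E[r] = 4.000000, running G = 4.000000
t=1: π = [0.1806, 0.1319, 0.2708, 0.1944, 0.2222], E[r] = 4.0903, γ^t·E[r] = 3.272222, running G = 7.272222
t=2: π = [0.1991, 0.1539, 0.2176, 0.2066, 0.2228], E[r] = 4.1302, γ^t·E[r] = 2.643333, running G = 9.915556
t=3: π = [0.1970, 0.1565, 0.2239, 0.2026, 0.2200], E[r] = 4.1336, γ^t·E[r] = 2.116395, running G = 12.031951
t=4: π = [0.1979, 0.1575, 0.2218, 0.2027, 0.2201], E[r] = 4.1354, γ^t·E[r] = 1.693847, running G = 13.725798
t=5: π = [0.1979, 0.1577, 0.2220, 0.2024, 0.2200], E[r] = 4.1356, γ^t·E[r] = 1.355151, running G = 15.080949
t=6: π = [0.1979, 0.1577, 0.2219, 0.2024, 0.2200], E[r] = 4.1357, γ^t·E[r] = 1.084145, running G = 16.165094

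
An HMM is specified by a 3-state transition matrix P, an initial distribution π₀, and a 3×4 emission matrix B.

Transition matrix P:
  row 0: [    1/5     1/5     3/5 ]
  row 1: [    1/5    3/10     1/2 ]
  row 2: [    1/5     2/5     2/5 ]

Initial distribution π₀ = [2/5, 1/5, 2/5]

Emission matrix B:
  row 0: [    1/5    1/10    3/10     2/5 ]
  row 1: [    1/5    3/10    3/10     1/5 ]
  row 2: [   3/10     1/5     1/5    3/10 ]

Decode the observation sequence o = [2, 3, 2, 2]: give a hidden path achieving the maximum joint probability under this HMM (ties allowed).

path = [0, 2, 1, 2]

t=0: δ = [1.200e-01, 6.000e-02, 8.000e-02]  (obs o_0=2)
t=1: δ = [9.600e-03, 6.400e-03, 2.160e-02]  ψ = [0, 2, 0]  (obs o_1=3)
t=2: δ = [1.296e-03, 2.592e-03, 1.728e-03]  ψ = [2, 2, 2]  (obs o_2=2)
t=3: δ = [1.555e-04, 2.333e-04, 2.592e-04]  ψ = [1, 1, 1]  (obs o_3=2)
backtrack: best end state = 2; path = [0, 2, 1, 2]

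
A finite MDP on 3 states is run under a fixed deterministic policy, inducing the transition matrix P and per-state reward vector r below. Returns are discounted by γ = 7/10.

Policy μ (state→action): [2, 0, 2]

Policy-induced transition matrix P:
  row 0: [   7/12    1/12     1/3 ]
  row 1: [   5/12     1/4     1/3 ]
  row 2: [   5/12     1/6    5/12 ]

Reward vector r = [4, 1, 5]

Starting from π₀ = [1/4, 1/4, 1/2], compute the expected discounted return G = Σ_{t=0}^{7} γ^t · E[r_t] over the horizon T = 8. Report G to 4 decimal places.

G = 12.1521

t=0: π = [0.2500, 0.2500, 0.5000], E[r] = 3.7500, γ^t·E[r] = 3.750000, running G = 3.750000
t=1: π = [0.4583, 0.1667, 0.3750], E[r] = 3.8750, γ^t·E[r] = 2.712500, running G = 6.462500
t=2: π = [0.4931, 0.1424, 0.3646], E[r] = 3.9375, γ^t·E[r] = 1.929375, running G = 8.391875
t=3: π = [0.4988, 0.1374, 0.3637], E[r] = 3.9514, γ^t·E[r] = 1.355326, running G = 9.747201
t=4: π = [0.4998, 0.1365, 0.3636], E[r] = 3.9540, γ^t·E[r] = 0.949354, running G = 10.696555
t=5: π = [0.5000, 0.1364, 0.3636], E[r] = 3.9545, γ^t·E[r] = 0.664625, running G = 11.361180
t=6: π = [0.5000, 0.1364, 0.3636], E[r] = 3.9545, γ^t·E[r] = 0.465246, running G = 11.826426
t=7: π = [0.5000, 0.1364, 0.3636], E[r] = 3.9545, γ^t·E[r] = 0.325674, running G = 12.152100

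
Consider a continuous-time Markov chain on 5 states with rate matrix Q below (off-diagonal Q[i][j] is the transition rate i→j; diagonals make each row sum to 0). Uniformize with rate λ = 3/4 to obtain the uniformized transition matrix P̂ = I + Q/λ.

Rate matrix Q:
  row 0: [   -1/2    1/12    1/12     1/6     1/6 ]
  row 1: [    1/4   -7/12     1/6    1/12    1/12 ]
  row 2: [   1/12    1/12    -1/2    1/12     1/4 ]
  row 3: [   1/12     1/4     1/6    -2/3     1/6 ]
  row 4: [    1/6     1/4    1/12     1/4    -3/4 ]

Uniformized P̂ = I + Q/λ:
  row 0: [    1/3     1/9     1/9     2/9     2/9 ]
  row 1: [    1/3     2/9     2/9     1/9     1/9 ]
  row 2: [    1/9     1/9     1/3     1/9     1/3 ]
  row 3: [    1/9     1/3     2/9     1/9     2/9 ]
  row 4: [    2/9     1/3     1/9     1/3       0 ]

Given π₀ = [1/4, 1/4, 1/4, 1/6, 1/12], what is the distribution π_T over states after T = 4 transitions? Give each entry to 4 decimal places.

π = [0.2299, 0.2143, 0.1988, 0.1767, 0.1803]

t=0: π = [0.2500, 0.2500, 0.2500, 0.1667, 0.0833]
t=1: π = [0.2315, 0.1944, 0.2130, 0.1574, 0.2037]
t=2: π = [0.2284, 0.2130, 0.1975, 0.1821, 0.1790]
t=3: π = [0.2291, 0.2150, 0.1989, 0.1763, 0.1807]
t=4: π = [0.2299, 0.2143, 0.1988, 0.1767, 0.1803]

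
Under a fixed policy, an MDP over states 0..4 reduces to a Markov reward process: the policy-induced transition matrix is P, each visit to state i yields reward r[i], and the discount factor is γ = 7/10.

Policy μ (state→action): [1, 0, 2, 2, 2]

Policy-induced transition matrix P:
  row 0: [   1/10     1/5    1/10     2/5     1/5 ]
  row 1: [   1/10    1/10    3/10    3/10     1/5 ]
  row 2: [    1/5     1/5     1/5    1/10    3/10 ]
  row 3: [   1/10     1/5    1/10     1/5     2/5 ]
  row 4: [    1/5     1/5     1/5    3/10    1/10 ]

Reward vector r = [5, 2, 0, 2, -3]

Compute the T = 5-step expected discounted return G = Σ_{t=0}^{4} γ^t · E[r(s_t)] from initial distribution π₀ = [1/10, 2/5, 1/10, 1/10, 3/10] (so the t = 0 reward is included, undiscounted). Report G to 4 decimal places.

G = 2.1731

t=0: π = [0.1000, 0.4000, 0.1000, 0.1000, 0.3000], E[r] = 0.6000, γ^t·E[r] = 0.600000, running G = 0.600000
t=1: π = [0.1400, 0.1600, 0.2200, 0.2800, 0.2000], E[r] = 0.9800, γ^t·E[r] = 0.686000, running G = 1.286000
t=2: π = [0.1420, 0.1840, 0.1740, 0.2420, 0.2580], E[r] = 0.7880, γ^t·E[r] = 0.386120, running G = 1.672120
t=3: π = [0.1432, 0.1816, 0.1800, 0.2552, 0.2400], E[r] = 0.8696, γ^t·E[r] = 0.298273, running G = 1.970393
t=4: π = [0.1420, 0.1818, 0.1783, 0.2528, 0.2450], E[r] = 0.8442, γ^t·E[r] = 0.202683, running G = 2.173076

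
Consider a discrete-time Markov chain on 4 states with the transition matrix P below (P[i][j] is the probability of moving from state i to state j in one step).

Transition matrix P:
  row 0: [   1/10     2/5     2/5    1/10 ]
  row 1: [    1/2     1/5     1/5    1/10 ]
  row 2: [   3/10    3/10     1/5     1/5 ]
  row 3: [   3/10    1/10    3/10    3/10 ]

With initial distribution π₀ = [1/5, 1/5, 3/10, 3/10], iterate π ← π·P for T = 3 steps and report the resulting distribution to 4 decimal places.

π = [0.2960, 0.2690, 0.2741, 0.1609]

t=0: π = [0.2000, 0.2000, 0.3000, 0.3000]
t=1: π = [0.3000, 0.2400, 0.2700, 0.1900]
t=2: π = [0.2880, 0.2680, 0.2790, 0.1650]
t=3: π = [0.2960, 0.2690, 0.2741, 0.1609]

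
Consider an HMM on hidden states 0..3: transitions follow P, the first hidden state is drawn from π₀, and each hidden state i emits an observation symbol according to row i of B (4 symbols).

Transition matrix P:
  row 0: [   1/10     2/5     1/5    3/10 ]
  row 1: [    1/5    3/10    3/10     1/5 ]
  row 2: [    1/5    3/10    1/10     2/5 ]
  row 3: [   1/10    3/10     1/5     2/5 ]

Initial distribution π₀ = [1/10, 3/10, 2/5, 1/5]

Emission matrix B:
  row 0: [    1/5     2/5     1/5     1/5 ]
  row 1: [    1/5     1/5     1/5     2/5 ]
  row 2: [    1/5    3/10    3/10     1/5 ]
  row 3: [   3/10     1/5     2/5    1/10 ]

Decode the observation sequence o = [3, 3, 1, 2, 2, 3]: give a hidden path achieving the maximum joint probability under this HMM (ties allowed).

t=0: δ = [2.000e-02, 1.200e-01, 8.000e-02, 2.000e-02]  (obs o_0=3)
t=1: δ = [4.800e-03, 1.440e-02, 7.200e-03, 3.200e-03]  ψ = [1, 1, 1, 2]  (obs o_1=3)
t=2: δ = [1.152e-03, 8.640e-04, 1.296e-03, 5.760e-04]  ψ = [1, 1, 1, 1]  (obs o_2=1)
t=3: δ = [5.184e-05, 9.216e-05, 7.776e-05, 2.074e-04]  ψ = [2, 0, 1, 2]  (obs o_3=2)
t=4: δ = [4.147e-06, 1.244e-05, 1.244e-05, 3.318e-05]  ψ = [3, 3, 3, 3]  (obs o_4=2)
t=5: δ = [6.636e-07, 3.981e-06, 1.327e-06, 1.327e-06]  ψ = [3, 3, 3, 3]  (obs o_5=3)
backtrack: best end state = 1; path = [1, 1, 2, 3, 3, 1]

path = [1, 1, 2, 3, 3, 1]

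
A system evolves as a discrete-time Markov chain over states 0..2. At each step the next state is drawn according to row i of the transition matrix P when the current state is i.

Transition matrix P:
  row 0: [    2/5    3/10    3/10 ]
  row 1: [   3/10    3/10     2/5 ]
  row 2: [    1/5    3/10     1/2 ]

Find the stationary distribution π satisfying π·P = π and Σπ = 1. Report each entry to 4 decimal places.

Balance equations π_j = Σ_i π_i·P[i][j]:
  π_0 = 2/5·π_0 + 3/10·π_1 + 1/5·π_2
  π_1 = 3/10·π_0 + 3/10·π_1 + 3/10·π_2
  normalize: π_0 + π_1 + π_2 = 1
Solving the linear system gives exactly π = [23/80, 3/10, 33/80].

π = [0.2875, 0.3000, 0.4125]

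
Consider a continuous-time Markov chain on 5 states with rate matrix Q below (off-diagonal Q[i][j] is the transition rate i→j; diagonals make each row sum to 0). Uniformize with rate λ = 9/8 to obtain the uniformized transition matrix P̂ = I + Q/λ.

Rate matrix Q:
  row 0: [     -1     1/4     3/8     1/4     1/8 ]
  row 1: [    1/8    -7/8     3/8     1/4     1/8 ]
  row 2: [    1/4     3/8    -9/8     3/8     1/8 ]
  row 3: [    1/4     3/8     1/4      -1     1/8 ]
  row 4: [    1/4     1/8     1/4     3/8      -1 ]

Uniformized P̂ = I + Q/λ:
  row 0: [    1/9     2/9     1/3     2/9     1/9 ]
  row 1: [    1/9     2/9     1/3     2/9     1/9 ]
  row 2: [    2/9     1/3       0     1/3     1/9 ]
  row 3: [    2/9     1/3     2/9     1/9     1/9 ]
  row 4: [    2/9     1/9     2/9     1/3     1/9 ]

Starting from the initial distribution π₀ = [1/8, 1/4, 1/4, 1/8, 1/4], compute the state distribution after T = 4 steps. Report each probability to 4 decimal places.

t=0: π = [0.1250, 0.2500, 0.2500, 0.1250, 0.2500]
t=1: π = [0.1806, 0.2361, 0.2083, 0.2639, 0.1111]
t=2: π = [0.1759, 0.2623, 0.2222, 0.2284, 0.1111]
t=3: π = [0.1735, 0.2599, 0.2215, 0.2339, 0.1111]
t=4: π = [0.1741, 0.2605, 0.2212, 0.2332, 0.1111]

π = [0.1741, 0.2605, 0.2212, 0.2332, 0.1111]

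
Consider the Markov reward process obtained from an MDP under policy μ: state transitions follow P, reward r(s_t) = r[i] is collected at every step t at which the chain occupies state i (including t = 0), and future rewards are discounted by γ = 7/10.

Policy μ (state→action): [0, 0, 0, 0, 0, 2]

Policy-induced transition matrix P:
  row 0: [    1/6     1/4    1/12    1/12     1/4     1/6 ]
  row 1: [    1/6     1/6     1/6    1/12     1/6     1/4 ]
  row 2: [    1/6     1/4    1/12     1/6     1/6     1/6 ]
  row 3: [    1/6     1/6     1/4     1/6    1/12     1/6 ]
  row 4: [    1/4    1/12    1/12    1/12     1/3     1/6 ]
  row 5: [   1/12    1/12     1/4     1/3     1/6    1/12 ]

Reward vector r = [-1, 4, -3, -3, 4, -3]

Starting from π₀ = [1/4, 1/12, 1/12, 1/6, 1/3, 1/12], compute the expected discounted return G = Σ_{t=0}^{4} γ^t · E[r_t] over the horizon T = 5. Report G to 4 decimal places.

G = 0.3935

t=0: π = [0.2500, 0.0833, 0.0833, 0.1667, 0.3333, 0.0833], E[r] = 0.4167, γ^t·E[r] = 0.416667, running G = 0.416667
t=1: π = [0.1875, 0.1597, 0.1319, 0.1250, 0.2292, 0.1667], E[r] = 0.0972, γ^t·E[r] = 0.068056, running G = 0.484722
t=2: π = [0.1719, 0.1603, 0.1453, 0.1464, 0.2101, 0.1661], E[r] = -0.0637, γ^t·E[r] = -0.031192, running G = 0.453530
t=3: π = [0.1703, 0.1617, 0.1488, 0.1492, 0.2038, 0.1662], E[r] = -0.1005, γ^t·E[r] = -0.034472, running G = 0.419058
t=4: π = [0.1698, 0.1624, 0.1494, 0.1497, 0.2024, 0.1663], E[r] = -0.1066, γ^t·E[r] = -0.025601, running G = 0.393457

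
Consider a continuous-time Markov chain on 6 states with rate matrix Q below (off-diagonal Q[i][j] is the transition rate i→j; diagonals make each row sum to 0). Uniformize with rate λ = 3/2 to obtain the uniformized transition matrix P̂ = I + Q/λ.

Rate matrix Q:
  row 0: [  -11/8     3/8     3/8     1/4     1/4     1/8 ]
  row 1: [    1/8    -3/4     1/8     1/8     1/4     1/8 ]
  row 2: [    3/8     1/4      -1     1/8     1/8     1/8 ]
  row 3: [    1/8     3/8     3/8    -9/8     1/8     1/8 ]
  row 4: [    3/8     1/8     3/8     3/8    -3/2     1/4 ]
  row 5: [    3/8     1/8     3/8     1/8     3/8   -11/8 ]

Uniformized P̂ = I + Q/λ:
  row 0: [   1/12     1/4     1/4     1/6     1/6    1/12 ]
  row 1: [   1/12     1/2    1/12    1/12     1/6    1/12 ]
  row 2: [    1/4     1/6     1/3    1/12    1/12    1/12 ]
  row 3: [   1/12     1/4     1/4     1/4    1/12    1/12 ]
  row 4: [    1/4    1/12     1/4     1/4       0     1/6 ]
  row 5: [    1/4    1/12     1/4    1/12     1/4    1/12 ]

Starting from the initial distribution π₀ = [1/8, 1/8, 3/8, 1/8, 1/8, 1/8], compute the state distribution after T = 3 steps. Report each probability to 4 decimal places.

π = [0.1587, 0.2558, 0.2288, 0.1406, 0.1225, 0.0935]

t=0: π = [0.1250, 0.1250, 0.3750, 0.1250, 0.1250, 0.1250]
t=1: π = [0.1875, 0.2083, 0.2604, 0.1354, 0.1146, 0.0938]
t=2: π = [0.1615, 0.2457, 0.2370, 0.1406, 0.1224, 0.0929]
t=3: π = [0.1587, 0.2558, 0.2288, 0.1406, 0.1225, 0.0935]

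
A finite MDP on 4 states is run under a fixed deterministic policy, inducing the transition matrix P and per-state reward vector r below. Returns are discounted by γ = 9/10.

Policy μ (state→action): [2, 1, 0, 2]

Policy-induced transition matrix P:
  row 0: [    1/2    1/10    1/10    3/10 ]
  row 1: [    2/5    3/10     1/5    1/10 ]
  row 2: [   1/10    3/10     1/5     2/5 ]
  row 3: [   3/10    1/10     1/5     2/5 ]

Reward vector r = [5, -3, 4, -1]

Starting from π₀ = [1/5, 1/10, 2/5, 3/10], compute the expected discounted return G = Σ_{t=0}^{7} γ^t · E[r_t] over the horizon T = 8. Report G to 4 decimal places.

t=0: π = [0.2000, 0.1000, 0.4000, 0.3000], E[r] = 2.0000, γ^t·E[r] = 2.000000, running G = 2.000000
t=1: π = [0.2700, 0.2000, 0.1800, 0.3500], E[r] = 1.1200, γ^t·E[r] = 1.008000, running G = 3.008000
t=2: π = [0.3380, 0.1760, 0.1730, 0.3130], E[r] = 1.5410, γ^t·E[r] = 1.248210, running G = 4.256210
t=3: π = [0.3506, 0.1698, 0.1662, 0.3134], E[r] = 1.5950, γ^t·E[r] = 1.162755, running G = 5.418965
t=4: π = [0.3539, 0.1672, 0.1649, 0.3140], E[r] = 1.6135, γ^t·E[r] = 1.058591, running G = 6.477556
t=5: π = [0.3545, 0.1664, 0.1646, 0.3145], E[r] = 1.6172, γ^t·E[r] = 0.954963, running G = 7.432519
t=6: π = [0.3546, 0.1662, 0.1645, 0.3146], E[r] = 1.6181, γ^t·E[r] = 0.859901, running G = 8.292420
t=7: π = [0.3546, 0.1662, 0.1645, 0.3147], E[r] = 1.6182, γ^t·E[r] = 0.773979, running G = 9.066399

G = 9.0664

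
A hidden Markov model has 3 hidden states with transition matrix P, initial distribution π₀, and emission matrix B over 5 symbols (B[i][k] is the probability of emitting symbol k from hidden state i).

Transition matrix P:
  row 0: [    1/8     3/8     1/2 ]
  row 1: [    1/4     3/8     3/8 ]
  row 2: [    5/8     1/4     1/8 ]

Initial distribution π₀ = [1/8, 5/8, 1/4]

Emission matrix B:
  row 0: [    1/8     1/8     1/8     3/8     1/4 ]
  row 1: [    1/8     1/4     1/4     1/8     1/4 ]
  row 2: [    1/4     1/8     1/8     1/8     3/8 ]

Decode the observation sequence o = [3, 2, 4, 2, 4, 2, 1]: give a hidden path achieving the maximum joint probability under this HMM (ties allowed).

t=0: δ = [4.688e-02, 7.812e-02, 3.125e-02]  (obs o_0=3)
t=1: δ = [2.441e-03, 7.324e-03, 3.662e-03]  ψ = [1, 1, 1]  (obs o_1=2)
t=2: δ = [5.722e-04, 6.866e-04, 1.030e-03]  ψ = [2, 1, 1]  (obs o_2=4)
t=3: δ = [8.047e-05, 6.437e-05, 3.576e-05]  ψ = [2, 1, 0]  (obs o_3=2)
t=4: δ = [5.588e-06, 7.544e-06, 1.509e-05]  ψ = [2, 0, 0]  (obs o_4=4)
t=5: δ = [1.179e-06, 9.430e-07, 3.536e-07]  ψ = [2, 2, 1]  (obs o_5=2)
t=6: δ = [2.947e-08, 1.105e-07, 7.367e-08]  ψ = [1, 0, 0]  (obs o_6=1)
backtrack: best end state = 1; path = [1, 1, 2, 0, 2, 0, 1]

path = [1, 1, 2, 0, 2, 0, 1]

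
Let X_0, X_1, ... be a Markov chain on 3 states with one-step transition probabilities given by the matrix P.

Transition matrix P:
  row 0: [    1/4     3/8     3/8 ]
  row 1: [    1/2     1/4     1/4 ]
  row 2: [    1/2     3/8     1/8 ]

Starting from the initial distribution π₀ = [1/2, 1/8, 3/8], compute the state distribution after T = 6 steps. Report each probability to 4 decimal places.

π = [0.4000, 0.3333, 0.2666]

t=0: π = [0.5000, 0.1250, 0.3750]
t=1: π = [0.3750, 0.3594, 0.2656]
t=2: π = [0.4063, 0.3301, 0.2637]
t=3: π = [0.3984, 0.3337, 0.2678]
t=4: π = [0.4004, 0.3333, 0.2663]
t=5: π = [0.3999, 0.3333, 0.2668]
t=6: π = [0.4000, 0.3333, 0.2666]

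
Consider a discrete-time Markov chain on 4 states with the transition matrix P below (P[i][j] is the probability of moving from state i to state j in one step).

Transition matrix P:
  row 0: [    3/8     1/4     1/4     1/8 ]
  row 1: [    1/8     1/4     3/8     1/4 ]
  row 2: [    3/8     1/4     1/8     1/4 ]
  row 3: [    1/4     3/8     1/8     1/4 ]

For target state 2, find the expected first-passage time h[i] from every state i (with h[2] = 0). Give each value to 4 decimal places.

First-step conditioning: h[2] = 0; for i ≠ 2, h[i] = 1 + Σ_k P[i][k]·h[k].
  h[0] = 1 + 3/8·h[0] + 1/4·h[1] + 1/8·h[3]
  h[1] = 1 + 1/8·h[0] + 1/4·h[1] + 1/4·h[3]
  h[3] = 1 + 1/4·h[0] + 3/8·h[1] + 1/4·h[3]
Solving the 3×3 linear system over states ≠ 2 gives exactly h = [88/23, 392/115, 0, 496/115] (h[2] = 0 is the target).

h = [3.8261, 3.4087, 0.0000, 4.3130]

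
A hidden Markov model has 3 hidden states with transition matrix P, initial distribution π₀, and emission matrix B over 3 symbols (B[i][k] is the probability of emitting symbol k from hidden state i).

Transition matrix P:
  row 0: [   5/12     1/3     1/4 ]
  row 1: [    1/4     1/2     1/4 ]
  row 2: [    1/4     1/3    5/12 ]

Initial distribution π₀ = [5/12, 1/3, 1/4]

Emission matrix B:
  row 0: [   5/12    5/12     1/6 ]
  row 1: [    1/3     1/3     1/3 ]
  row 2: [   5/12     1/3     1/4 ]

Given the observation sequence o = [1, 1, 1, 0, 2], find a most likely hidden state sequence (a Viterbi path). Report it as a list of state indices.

t=0: δ = [1.736e-01, 1.111e-01, 8.333e-02]  (obs o_0=1)
t=1: δ = [3.014e-02, 1.929e-02, 1.447e-02]  ψ = [0, 0, 0]  (obs o_1=1)
t=2: δ = [5.233e-03, 3.349e-03, 2.512e-03]  ψ = [0, 0, 0]  (obs o_2=1)
t=3: δ = [9.085e-04, 5.814e-04, 5.451e-04]  ψ = [0, 0, 0]  (obs o_3=0)
t=4: δ = [6.309e-05, 1.009e-04, 5.678e-05]  ψ = [0, 0, 0]  (obs o_4=2)
backtrack: best end state = 1; path = [0, 0, 0, 0, 1]

path = [0, 0, 0, 0, 1]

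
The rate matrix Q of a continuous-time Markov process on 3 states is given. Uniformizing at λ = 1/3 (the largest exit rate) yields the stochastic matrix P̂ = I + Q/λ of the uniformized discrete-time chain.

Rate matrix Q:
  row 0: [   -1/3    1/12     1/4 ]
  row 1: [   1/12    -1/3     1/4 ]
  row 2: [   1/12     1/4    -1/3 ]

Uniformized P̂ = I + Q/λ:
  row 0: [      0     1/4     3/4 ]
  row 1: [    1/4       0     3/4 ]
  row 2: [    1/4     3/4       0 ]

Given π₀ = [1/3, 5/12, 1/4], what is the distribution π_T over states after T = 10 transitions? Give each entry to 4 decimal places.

t=0: π = [0.3333, 0.4167, 0.2500]
t=1: π = [0.1667, 0.2708, 0.5625]
t=2: π = [0.2083, 0.4635, 0.3281]
t=3: π = [0.1979, 0.2982, 0.5039]
t=4: π = [0.2005, 0.4274, 0.3721]
t=5: π = [0.1999, 0.3292, 0.4709]
t=6: π = [0.2000, 0.4032, 0.3968]
t=7: π = [0.2000, 0.3476, 0.4524]
t=8: π = [0.2000, 0.3893, 0.4107]
t=9: π = [0.2000, 0.3580, 0.4420]
t=10: π = [0.2000, 0.3815, 0.4185]

π = [0.2000, 0.3815, 0.4185]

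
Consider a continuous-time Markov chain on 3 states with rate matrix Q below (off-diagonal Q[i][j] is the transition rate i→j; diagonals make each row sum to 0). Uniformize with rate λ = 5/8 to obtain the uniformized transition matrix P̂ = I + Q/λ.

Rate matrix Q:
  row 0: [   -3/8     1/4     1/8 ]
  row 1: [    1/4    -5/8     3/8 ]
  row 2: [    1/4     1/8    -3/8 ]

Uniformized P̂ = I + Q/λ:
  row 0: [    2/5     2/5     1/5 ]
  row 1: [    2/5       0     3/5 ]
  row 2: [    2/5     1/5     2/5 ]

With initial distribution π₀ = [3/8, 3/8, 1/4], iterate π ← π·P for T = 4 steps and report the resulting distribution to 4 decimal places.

π = [0.4000, 0.2336, 0.3664]

t=0: π = [0.3750, 0.3750, 0.2500]
t=1: π = [0.4000, 0.2000, 0.4000]
t=2: π = [0.4000, 0.2400, 0.3600]
t=3: π = [0.4000, 0.2320, 0.3680]
t=4: π = [0.4000, 0.2336, 0.3664]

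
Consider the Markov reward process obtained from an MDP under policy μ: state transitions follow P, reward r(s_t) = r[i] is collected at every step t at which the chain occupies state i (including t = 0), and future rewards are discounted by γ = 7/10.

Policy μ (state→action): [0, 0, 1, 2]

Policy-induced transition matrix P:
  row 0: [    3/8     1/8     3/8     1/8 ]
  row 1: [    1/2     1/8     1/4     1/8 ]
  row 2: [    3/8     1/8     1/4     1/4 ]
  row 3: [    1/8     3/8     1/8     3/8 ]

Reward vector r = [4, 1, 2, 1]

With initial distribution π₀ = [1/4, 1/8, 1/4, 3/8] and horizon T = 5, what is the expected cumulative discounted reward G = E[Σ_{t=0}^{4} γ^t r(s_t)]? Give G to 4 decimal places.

G = 5.9430

t=0: π = [0.2500, 0.1250, 0.2500, 0.3750], E[r] = 2.0000, γ^t·E[r] = 2.000000, running G = 2.000000
t=1: π = [0.2969, 0.2188, 0.2344, 0.2500], E[r] = 2.1250, γ^t·E[r] = 1.487500, running G = 3.487500
t=2: π = [0.3398, 0.1875, 0.2559, 0.2168], E[r] = 2.2754, γ^t·E[r] = 1.114941, running G = 4.602441
t=3: π = [0.3442, 0.1792, 0.2654, 0.2112], E[r] = 2.2981, γ^t·E[r] = 0.788247, running G = 5.390688
t=4: π = [0.3446, 0.1778, 0.2666, 0.2110], E[r] = 2.3004, γ^t·E[r] = 0.552337, running G = 5.943025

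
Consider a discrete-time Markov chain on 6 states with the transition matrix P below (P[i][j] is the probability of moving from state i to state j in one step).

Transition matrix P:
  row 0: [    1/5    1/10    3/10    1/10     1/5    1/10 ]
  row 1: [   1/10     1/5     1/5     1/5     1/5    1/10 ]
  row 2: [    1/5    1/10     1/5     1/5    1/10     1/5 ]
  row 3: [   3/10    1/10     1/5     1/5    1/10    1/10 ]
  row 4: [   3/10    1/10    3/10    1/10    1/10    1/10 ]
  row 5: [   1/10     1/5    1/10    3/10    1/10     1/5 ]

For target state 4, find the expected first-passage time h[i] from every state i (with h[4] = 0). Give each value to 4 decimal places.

h = [6.8287, 6.8204, 7.5783, 7.5041, 0.0000, 7.5700]

First-step conditioning: h[4] = 0; for i ≠ 4, h[i] = 1 + Σ_k P[i][k]·h[k].
  h[0] = 1 + 1/5·h[0] + 1/10·h[1] + 3/10·h[2] + 1/10·h[3] + 1/10·h[5]
  h[1] = 1 + 1/10·h[0] + 1/5·h[1] + 1/5·h[2] + 1/5·h[3] + 1/10·h[5]
  h[2] = 1 + 1/5·h[0] + 1/10·h[1] + 1/5·h[2] + 1/5·h[3] + 1/5·h[5]
  h[3] = 1 + 3/10·h[0] + 1/10·h[1] + 1/5·h[2] + 1/5·h[3] + 1/10·h[5]
  h[5] = 1 + 1/10·h[0] + 1/5·h[1] + 1/10·h[2] + 3/10·h[3] + 1/5·h[5]
Solving the 5×5 linear system over states ≠ 4 gives exactly h = [4145/607, 4140/607, 4600/607, 4555/607, 0, 4595/607] (h[4] = 0 is the target).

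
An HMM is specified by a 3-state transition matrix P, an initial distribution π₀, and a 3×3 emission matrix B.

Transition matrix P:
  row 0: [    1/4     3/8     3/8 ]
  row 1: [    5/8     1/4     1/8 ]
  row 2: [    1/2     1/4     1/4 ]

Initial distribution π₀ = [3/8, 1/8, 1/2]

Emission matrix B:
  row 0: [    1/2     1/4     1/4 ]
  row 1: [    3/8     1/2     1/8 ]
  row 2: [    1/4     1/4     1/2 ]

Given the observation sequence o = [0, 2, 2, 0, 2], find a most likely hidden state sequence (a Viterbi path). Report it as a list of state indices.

t=0: δ = [1.875e-01, 4.688e-02, 1.250e-01]  (obs o_0=0)
t=1: δ = [1.562e-02, 8.789e-03, 3.516e-02]  ψ = [2, 0, 0]  (obs o_1=2)
t=2: δ = [4.395e-03, 1.099e-03, 4.395e-03]  ψ = [2, 2, 2]  (obs o_2=2)
t=3: δ = [1.099e-03, 6.180e-04, 4.120e-04]  ψ = [2, 0, 0]  (obs o_3=0)
t=4: δ = [9.656e-05, 5.150e-05, 2.060e-04]  ψ = [1, 0, 0]  (obs o_4=2)
backtrack: best end state = 2; path = [0, 2, 2, 0, 2]

path = [0, 2, 2, 0, 2]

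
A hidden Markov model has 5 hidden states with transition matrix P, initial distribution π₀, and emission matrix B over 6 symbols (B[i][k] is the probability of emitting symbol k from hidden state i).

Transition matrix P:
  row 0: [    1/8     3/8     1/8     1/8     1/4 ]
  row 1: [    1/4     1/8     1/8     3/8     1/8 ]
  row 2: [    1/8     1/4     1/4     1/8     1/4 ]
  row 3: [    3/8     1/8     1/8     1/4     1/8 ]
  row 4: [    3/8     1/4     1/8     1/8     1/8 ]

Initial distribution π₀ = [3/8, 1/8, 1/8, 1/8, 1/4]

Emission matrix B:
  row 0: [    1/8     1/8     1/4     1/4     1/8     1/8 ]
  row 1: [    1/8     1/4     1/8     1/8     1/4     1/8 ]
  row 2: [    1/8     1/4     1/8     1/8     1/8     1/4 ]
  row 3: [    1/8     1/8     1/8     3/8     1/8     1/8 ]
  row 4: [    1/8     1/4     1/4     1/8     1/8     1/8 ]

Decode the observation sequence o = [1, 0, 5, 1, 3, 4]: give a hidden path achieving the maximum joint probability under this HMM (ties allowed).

path = [4, 0, 1, 3, 0, 1]

t=0: δ = [4.688e-02, 3.125e-02, 3.125e-02, 1.562e-02, 6.250e-02]  (obs o_0=1)
t=1: δ = [2.930e-03, 2.197e-03, 9.766e-04, 1.465e-03, 1.465e-03]  ψ = [4, 0, 2, 1, 0]  (obs o_1=0)
t=2: δ = [6.866e-05, 1.373e-04, 9.155e-05, 1.030e-04, 9.155e-05]  ψ = [1, 0, 0, 1, 0]  (obs o_2=5)
t=3: δ = [4.828e-06, 6.437e-06, 5.722e-06, 6.437e-06, 5.722e-06]  ψ = [3, 0, 2, 1, 2]  (obs o_3=1)
t=4: δ = [6.035e-07, 2.263e-07, 1.788e-07, 9.052e-07, 1.788e-07]  ψ = [3, 0, 2, 1, 2]  (obs o_4=3)
t=5: δ = [4.243e-08, 5.658e-08, 1.414e-08, 2.829e-08, 1.886e-08]  ψ = [3, 0, 3, 3, 0]  (obs o_5=4)
backtrack: best end state = 1; path = [4, 0, 1, 3, 0, 1]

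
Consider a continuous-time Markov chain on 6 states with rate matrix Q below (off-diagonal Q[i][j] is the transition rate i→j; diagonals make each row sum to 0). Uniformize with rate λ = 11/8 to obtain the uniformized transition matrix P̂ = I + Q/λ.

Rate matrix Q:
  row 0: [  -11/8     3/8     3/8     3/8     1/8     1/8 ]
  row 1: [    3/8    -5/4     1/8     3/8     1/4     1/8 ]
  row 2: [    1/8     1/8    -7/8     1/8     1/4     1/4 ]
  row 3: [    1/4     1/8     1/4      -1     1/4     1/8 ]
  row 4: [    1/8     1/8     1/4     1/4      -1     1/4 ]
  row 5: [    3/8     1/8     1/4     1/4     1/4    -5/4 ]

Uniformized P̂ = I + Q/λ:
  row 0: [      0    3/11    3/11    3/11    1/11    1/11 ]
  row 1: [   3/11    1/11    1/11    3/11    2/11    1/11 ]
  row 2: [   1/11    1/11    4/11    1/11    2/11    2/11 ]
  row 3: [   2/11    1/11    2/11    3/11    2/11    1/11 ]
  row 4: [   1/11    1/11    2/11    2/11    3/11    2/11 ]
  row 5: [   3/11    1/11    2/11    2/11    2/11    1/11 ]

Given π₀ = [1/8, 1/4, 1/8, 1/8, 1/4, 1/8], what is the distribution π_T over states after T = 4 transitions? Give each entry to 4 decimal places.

t=0: π = [0.1250, 0.2500, 0.1250, 0.1250, 0.2500, 0.1250]
t=1: π = [0.1591, 0.1136, 0.1932, 0.2159, 0.1932, 0.1250]
t=2: π = [0.1395, 0.1198, 0.2211, 0.2087, 0.1849, 0.1260]
t=3: π = [0.1419, 0.1163, 0.2238, 0.2043, 0.1860, 0.1278]
t=4: π = [0.1410, 0.1167, 0.2248, 0.2035, 0.1858, 0.1282]

π = [0.1410, 0.1167, 0.2248, 0.2035, 0.1858, 0.1282]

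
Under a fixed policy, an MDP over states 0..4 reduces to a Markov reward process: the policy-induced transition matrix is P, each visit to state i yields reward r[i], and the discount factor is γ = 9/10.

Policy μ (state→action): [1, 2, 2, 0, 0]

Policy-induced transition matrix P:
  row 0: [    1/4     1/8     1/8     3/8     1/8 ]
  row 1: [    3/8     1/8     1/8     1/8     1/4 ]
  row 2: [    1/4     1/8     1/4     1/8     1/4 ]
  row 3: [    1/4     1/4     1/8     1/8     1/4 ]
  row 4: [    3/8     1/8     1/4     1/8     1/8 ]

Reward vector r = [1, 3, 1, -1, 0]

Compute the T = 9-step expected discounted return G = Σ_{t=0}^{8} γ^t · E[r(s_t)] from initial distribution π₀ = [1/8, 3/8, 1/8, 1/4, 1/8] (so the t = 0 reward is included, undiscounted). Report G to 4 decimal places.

G = 4.8316

t=0: π = [0.1250, 0.3750, 0.1250, 0.2500, 0.1250], E[r] = 1.1250, γ^t·E[r] = 1.125000, running G = 1.125000
t=1: π = [0.3125, 0.1563, 0.1563, 0.1563, 0.2188], E[r] = 0.7813, γ^t·E[r] = 0.703125, running G = 1.828125
t=2: π = [0.2969, 0.1445, 0.1719, 0.2031, 0.1836], E[r] = 0.6992, γ^t·E[r] = 0.566367, running G = 2.394492
t=3: π = [0.2910, 0.1504, 0.1694, 0.1992, 0.1899], E[r] = 0.7124, γ^t·E[r] = 0.519341, running G = 2.913833
t=4: π = [0.2925, 0.1499, 0.1699, 0.1978, 0.1899], E[r] = 0.7144, γ^t·E[r] = 0.468729, running G = 3.382562
t=5: π = [0.2925, 0.1497, 0.1700, 0.1981, 0.1897], E[r] = 0.7135, γ^t·E[r] = 0.421297, running G = 3.803859
t=6: π = [0.2924, 0.1498, 0.1700, 0.1981, 0.1897], E[r] = 0.7136, γ^t·E[r] = 0.379220, running G = 4.183079
t=7: π = [0.2924, 0.1498, 0.1700, 0.1981, 0.1897], E[r] = 0.7136, γ^t·E[r] = 0.341306, running G = 4.524385
t=8: π = [0.2924, 0.1498, 0.1700, 0.1981, 0.1897], E[r] = 0.7136, γ^t·E[r] = 0.307172, running G = 4.831557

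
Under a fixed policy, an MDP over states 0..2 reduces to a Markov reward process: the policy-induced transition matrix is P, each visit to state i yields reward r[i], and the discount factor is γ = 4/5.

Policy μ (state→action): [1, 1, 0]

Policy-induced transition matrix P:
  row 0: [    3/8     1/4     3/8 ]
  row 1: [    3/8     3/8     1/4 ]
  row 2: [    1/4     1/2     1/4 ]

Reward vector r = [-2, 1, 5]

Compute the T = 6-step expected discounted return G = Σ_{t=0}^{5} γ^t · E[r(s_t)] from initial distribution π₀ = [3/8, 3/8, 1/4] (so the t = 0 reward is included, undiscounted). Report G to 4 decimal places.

G = 3.9827

t=0: π = [0.3750, 0.3750, 0.2500], E[r] = 0.8750, γ^t·E[r] = 0.875000, running G = 0.875000
t=1: π = [0.3438, 0.3594, 0.2969], E[r] = 1.1563, γ^t·E[r] = 0.925000, running G = 1.800000
t=2: π = [0.3379, 0.3691, 0.2930], E[r] = 1.1582, γ^t·E[r] = 0.741250, running G = 2.541250
t=3: π = [0.3384, 0.3694, 0.2922], E[r] = 1.1538, γ^t·E[r] = 0.590750, running G = 3.132000
t=4: π = [0.3385, 0.3692, 0.2923], E[r] = 1.1538, γ^t·E[r] = 0.472588, running G = 3.604588
t=5: π = [0.3385, 0.3692, 0.2923], E[r] = 1.1538, γ^t·E[r] = 0.378093, running G = 3.982680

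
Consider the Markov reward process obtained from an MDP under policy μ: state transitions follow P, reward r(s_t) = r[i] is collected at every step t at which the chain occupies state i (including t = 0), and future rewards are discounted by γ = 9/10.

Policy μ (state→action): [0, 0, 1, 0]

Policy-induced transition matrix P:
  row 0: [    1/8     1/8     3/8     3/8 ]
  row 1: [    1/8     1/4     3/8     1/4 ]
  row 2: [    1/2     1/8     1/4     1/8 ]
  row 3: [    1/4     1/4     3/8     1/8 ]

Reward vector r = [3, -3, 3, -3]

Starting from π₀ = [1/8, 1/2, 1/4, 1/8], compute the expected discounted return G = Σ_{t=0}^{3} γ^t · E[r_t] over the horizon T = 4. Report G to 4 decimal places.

t=0: π = [0.1250, 0.5000, 0.2500, 0.1250], E[r] = -0.7500, γ^t·E[r] = -0.750000, running G = -0.750000
t=1: π = [0.2344, 0.2031, 0.3438, 0.2188], E[r] = 0.4688, γ^t·E[r] = 0.421875, running G = -0.328125
t=2: π = [0.2813, 0.1777, 0.3320, 0.2090], E[r] = 0.6797, γ^t·E[r] = 0.550547, running G = 0.222422
t=3: π = [0.2756, 0.1733, 0.3335, 0.2175], E[r] = 0.6548, γ^t·E[r] = 0.477338, running G = 0.699760

G = 0.6998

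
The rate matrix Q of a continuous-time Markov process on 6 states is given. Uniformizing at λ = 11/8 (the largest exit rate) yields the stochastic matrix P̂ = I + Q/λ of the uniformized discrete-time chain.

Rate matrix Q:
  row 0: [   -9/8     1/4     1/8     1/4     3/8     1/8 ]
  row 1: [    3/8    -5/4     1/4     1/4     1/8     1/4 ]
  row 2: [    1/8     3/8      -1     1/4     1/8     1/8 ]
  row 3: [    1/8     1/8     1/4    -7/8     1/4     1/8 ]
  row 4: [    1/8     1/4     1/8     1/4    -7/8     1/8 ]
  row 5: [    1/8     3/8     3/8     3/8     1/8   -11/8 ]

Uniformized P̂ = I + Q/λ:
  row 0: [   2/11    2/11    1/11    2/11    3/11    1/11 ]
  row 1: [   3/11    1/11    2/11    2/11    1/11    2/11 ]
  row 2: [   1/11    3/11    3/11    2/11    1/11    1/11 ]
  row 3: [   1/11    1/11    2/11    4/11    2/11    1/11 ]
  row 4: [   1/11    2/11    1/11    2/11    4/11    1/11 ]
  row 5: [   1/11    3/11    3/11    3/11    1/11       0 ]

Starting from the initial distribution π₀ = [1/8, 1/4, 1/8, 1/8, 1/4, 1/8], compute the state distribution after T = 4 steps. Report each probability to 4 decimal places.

t=0: π = [0.1250, 0.2500, 0.1250, 0.1250, 0.2500, 0.1250]
t=1: π = [0.1477, 0.1705, 0.1705, 0.2159, 0.1932, 0.1023]
t=2: π = [0.1353, 0.1715, 0.1756, 0.2304, 0.1901, 0.0971]
t=3: π = [0.1344, 0.1701, 0.1770, 0.2325, 0.1883, 0.0977]
t=4: π = [0.1340, 0.1702, 0.1775, 0.2330, 0.1878, 0.0975]

π = [0.1340, 0.1702, 0.1775, 0.2330, 0.1878, 0.0975]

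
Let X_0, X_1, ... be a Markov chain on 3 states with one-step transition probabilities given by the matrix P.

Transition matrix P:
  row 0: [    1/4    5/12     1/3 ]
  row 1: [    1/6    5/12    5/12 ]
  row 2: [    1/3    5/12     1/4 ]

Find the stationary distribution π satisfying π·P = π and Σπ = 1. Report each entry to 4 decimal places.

Balance equations π_j = Σ_i π_i·P[i][j]:
  π_0 = 1/4·π_0 + 1/6·π_1 + 1/3·π_2
  π_1 = 5/12·π_0 + 5/12·π_1 + 5/12·π_2
  normalize: π_0 + π_1 + π_2 = 1
Solving the linear system gives exactly π = [19/78, 5/12, 53/156].

π = [0.2436, 0.4167, 0.3397]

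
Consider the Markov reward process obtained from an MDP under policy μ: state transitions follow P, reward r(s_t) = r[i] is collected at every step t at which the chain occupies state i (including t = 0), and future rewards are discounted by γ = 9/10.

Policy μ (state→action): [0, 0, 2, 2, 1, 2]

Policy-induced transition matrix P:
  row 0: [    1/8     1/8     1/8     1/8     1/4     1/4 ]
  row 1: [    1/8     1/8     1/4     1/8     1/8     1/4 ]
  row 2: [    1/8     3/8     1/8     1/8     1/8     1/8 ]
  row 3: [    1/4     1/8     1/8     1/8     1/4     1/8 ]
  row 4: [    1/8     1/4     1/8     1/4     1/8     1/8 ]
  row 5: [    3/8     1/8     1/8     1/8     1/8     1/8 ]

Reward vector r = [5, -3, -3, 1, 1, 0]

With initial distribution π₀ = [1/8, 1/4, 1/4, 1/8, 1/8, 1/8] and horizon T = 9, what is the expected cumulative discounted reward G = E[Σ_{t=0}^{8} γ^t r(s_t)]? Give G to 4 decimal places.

G = 0.4892

t=0: π = [0.1250, 0.2500, 0.2500, 0.1250, 0.1250, 0.1250], E[r] = -0.6250, γ^t·E[r] = -0.625000, running G = -0.625000
t=1: π = [0.1719, 0.2031, 0.1563, 0.1406, 0.1563, 0.1719], E[r] = 0.0781, γ^t·E[r] = 0.070313, running G = -0.554688
t=2: π = [0.1855, 0.1836, 0.1504, 0.1445, 0.1641, 0.1719], E[r] = 0.2344, γ^t·E[r] = 0.189844, running G = -0.364844
t=3: π = [0.1860, 0.1831, 0.1479, 0.1455, 0.1663, 0.1711], E[r] = 0.2488, γ^t·E[r] = 0.181360, running G = -0.183484
t=4: π = [0.1860, 0.1828, 0.1479, 0.1458, 0.1664, 0.1711], E[r] = 0.2501, γ^t·E[r] = 0.164105, running G = -0.019379
t=5: π = [0.1860, 0.1828, 0.1478, 0.1458, 0.1665, 0.1711], E[r] = 0.2504, γ^t·E[r] = 0.147886, running G = 0.128507
t=6: π = [0.1860, 0.1828, 0.1478, 0.1458, 0.1665, 0.1711], E[r] = 0.2504, γ^t·E[r] = 0.133088, running G = 0.261595
t=7: π = [0.1860, 0.1828, 0.1478, 0.1458, 0.1665, 0.1711], E[r] = 0.2504, γ^t·E[r] = 0.119783, running G = 0.381378
t=8: π = [0.1860, 0.1828, 0.1478, 0.1458, 0.1665, 0.1711], E[r] = 0.2504, γ^t·E[r] = 0.107804, running G = 0.489182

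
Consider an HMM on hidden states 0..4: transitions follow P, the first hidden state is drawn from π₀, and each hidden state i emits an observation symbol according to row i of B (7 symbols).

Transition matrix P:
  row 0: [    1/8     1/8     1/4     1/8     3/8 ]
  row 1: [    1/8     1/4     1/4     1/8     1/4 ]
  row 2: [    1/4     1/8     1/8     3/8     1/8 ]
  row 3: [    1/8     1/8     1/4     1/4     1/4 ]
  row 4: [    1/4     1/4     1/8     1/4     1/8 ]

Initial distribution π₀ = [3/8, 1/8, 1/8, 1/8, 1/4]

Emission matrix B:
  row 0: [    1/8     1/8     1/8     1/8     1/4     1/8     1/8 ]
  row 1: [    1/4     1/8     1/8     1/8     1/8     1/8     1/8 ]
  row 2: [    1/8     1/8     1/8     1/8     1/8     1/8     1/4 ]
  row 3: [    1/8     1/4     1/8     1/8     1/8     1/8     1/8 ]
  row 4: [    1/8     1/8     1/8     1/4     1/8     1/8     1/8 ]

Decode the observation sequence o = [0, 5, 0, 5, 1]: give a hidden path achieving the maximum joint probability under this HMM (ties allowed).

t=0: δ = [4.688e-02, 3.125e-02, 1.562e-02, 1.562e-02, 3.125e-02]  (obs o_0=0)
t=1: δ = [9.766e-04, 9.766e-04, 1.465e-03, 9.766e-04, 2.197e-03]  ψ = [4, 1, 0, 4, 0]  (obs o_1=5)
t=2: δ = [6.866e-05, 1.373e-04, 3.433e-05, 6.866e-05, 4.578e-05]  ψ = [4, 4, 4, 2, 0]  (obs o_2=0)
t=3: δ = [2.146e-06, 4.292e-06, 4.292e-06, 2.146e-06, 4.292e-06]  ψ = [1, 1, 1, 1, 1]  (obs o_3=5)
t=4: δ = [1.341e-07, 1.341e-07, 1.341e-07, 4.023e-07, 1.341e-07]  ψ = [2, 1, 1, 2, 1]  (obs o_4=1)
backtrack: best end state = 3; path = [0, 4, 1, 2, 3]

path = [0, 4, 1, 2, 3]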